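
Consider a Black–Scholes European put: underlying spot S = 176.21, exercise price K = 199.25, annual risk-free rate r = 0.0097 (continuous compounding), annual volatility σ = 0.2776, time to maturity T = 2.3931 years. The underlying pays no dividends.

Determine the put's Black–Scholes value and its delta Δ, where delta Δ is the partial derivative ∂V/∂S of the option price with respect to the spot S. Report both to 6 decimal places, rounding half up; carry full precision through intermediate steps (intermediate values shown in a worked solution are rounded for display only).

σ√T = 0.2776·√2.3931 = 0.429437
d₁ = (ln(S/K) + (r+σ²/2)T) / (σ√T) = (ln(176.21/199.25) + (0.0097+0.2776²/2)·2.3931) / 0.429437 = (-0.122884 + 0.115421) / 0.429437 = -0.017377
d₂ = d₁ − σ√T = -0.017377 − 0.429437 = -0.446815
e^{−rT} = e^{−0.0097·2.3931} = 0.977054
N(−d₁) = 0.506932,  N(−d₂) = 0.672496
Put price V = K·e^{−rT}·N(−d₂) − S·N(−d₁) = 130.920150 − 89.326533 = 41.593617
Δ = −N(−d₁) = -0.506932

price = 41.593617
Δ = -0.506932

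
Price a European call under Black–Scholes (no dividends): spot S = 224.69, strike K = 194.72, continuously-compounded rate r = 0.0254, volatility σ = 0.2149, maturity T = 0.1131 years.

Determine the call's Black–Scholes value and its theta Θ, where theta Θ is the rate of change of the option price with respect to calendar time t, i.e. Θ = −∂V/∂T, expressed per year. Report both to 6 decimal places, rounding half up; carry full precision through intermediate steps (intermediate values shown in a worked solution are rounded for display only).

σ√T = 0.2149·√0.1131 = 0.072272
d₁ = (ln(S/K) + (r+σ²/2)T) / (σ√T) = (ln(224.69/194.72) + (0.0254+0.2149²/2)·0.1131) / 0.072272 = (0.143159 + 0.005484) / 0.072272 = 2.056733
d₂ = d₁ − σ√T = 2.056733 − 0.072272 = 1.984461
e^{−rT} = e^{−0.0254·0.1131} = 0.997131
N(d₁) = 0.980144,  N(d₂) = 0.976398
Call price V = S·N(d₁) − K·e^{−rT}·N(d₂) = 220.228561 − 189.578780 = 30.649781
φ(d₁) = (1/√(2π))·e^{−d₁²/2} = 0.048122
Θ = −S·φ(d₁)·σ/(2√T) − r·K·e^{−rT}·N(d₂) = −3.454647 − 4.815301 = -8.269948

price = 30.649781
Θ = -8.269948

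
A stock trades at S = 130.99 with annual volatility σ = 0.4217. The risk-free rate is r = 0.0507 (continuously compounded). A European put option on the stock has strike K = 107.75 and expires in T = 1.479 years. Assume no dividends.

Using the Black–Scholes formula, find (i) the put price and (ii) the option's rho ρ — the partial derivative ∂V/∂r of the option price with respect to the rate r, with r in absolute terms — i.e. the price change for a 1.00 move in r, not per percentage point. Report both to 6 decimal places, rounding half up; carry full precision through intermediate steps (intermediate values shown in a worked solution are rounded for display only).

price = 10.938269
ρ = -58.155353

σ√T = 0.4217·√1.479 = 0.512847
d₁ = (ln(S/K) + (r+σ²/2)T) / (σ√T) = (ln(130.99/107.75) + (0.0507+0.4217²/2)·1.479) / 0.512847 = (0.195307 + 0.206491) / 0.512847 = 0.783467
d₂ = d₁ − σ√T = 0.783467 − 0.512847 = 0.270620
e^{−rT} = e^{−0.0507·1.479} = 0.927757
N(−d₁) = 0.216677,  N(−d₂) = 0.393342
Put price V = K·e^{−rT}·N(−d₂) − S·N(−d₁) = 39.320725 − 28.382456 = 10.938269
ρ = −K·T·e^{−rT}·N(−d₂) = -58.155353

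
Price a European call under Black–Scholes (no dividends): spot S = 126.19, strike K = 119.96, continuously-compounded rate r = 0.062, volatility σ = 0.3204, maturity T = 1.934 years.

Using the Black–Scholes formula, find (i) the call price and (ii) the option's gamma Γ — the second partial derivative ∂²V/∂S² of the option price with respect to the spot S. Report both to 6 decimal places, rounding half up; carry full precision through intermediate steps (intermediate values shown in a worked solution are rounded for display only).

price = 31.850618
Γ = 0.005907

σ√T = 0.3204·√1.934 = 0.445575
d₁ = (ln(S/K) + (r+σ²/2)T) / (σ√T) = (ln(126.19/119.96) + (0.062+0.3204²/2)·1.934) / 0.445575 = (0.050630 + 0.219177) / 0.445575 = 0.605525
d₂ = d₁ − σ√T = 0.605525 − 0.445575 = 0.159950
e^{−rT} = e^{−0.062·1.934} = 0.887002
N(d₁) = 0.727585,  N(d₂) = 0.563540
Call price V = S·N(d₁) − K·e^{−rT}·N(d₂) = 91.813947 − 59.963329 = 31.850618
φ(d₁) = (1/√(2π))·e^{−d₁²/2} = 0.332117
Γ = φ(d₁) / (S·σ·√T) = 0.005907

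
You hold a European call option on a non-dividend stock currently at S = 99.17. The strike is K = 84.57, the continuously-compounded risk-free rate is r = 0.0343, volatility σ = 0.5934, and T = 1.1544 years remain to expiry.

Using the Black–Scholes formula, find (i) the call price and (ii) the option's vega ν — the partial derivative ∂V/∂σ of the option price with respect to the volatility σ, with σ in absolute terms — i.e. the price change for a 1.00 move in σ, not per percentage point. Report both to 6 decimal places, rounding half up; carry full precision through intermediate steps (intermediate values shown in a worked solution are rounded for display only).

σ√T = 0.5934·√1.1544 = 0.637567
d₁ = (ln(S/K) + (r+σ²/2)T) / (σ√T) = (ln(99.17/84.57) + (0.0343+0.5934²/2)·1.1544) / 0.637567 = (0.159256 + 0.242842) / 0.637567 = 0.630675
d₂ = d₁ − σ√T = 0.630675 − 0.637567 = -0.006892
e^{−rT} = e^{−0.0343·1.1544} = 0.961178
N(d₁) = 0.735874,  N(d₂) = 0.497251
Call price V = S·N(d₁) − K·e^{−rT}·N(d₂) = 72.976580 − 40.419918 = 32.556662
φ(d₁) = (1/√(2π))·e^{−d₁²/2} = 0.326994
ν = S·φ(d₁)·√T = 34.841589

price = 32.556662
ν = 34.841589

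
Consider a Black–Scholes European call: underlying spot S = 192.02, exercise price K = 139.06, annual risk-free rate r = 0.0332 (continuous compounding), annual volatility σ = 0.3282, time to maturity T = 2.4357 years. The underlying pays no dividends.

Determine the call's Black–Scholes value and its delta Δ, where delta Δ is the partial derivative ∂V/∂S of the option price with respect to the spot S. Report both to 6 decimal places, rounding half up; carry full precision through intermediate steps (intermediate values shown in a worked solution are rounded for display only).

σ√T = 0.3282·√2.4357 = 0.512213
d₁ = (ln(S/K) + (r+σ²/2)T) / (σ√T) = (ln(192.02/139.06) + (0.0332+0.3282²/2)·2.4357) / 0.512213 = (0.322694 + 0.212046) / 0.512213 = 1.043981
d₂ = d₁ − σ√T = 1.043981 − 0.512213 = 0.531768
e^{−rT} = e^{−0.0332·2.4357} = 0.922318
N(d₁) = 0.851753,  N(d₂) = 0.702557
Call price V = S·N(d₁) − K·e^{−rT}·N(d₂) = 163.553576 − 90.108175 = 73.445401
Δ = N(d₁) = 0.851753

price = 73.445401
Δ = 0.851753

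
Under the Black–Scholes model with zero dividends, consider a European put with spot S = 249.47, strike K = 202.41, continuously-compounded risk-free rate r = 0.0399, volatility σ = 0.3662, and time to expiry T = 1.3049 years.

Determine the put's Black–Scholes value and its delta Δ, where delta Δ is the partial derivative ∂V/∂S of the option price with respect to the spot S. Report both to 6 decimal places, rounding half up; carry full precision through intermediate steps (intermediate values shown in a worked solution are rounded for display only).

price = 14.673543
Δ = -0.202325

σ√T = 0.3662·√1.3049 = 0.418318
d₁ = (ln(S/K) + (r+σ²/2)T) / (σ√T) = (ln(249.47/202.41) + (0.0399+0.3662²/2)·1.3049) / 0.418318 = (0.209043 + 0.139561) / 0.418318 = 0.833346
d₂ = d₁ − σ√T = 0.833346 − 0.418318 = 0.415028
e^{−rT} = e^{−0.0399·1.3049} = 0.949267
N(−d₁) = 0.202325,  N(−d₂) = 0.339061
Put price V = K·e^{−rT}·N(−d₂) − S·N(−d₁) = 65.147510 − 50.473968 = 14.673543
Δ = −N(−d₁) = -0.202325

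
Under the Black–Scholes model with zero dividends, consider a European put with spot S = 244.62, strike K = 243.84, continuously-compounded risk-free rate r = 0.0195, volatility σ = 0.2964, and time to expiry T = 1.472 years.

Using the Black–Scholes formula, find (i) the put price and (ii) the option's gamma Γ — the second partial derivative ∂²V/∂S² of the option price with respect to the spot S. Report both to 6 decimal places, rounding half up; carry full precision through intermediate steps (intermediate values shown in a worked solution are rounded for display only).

σ√T = 0.2964·√1.472 = 0.359610
d₁ = (ln(S/K) + (r+σ²/2)T) / (σ√T) = (ln(244.62/243.84) + (0.0195+0.2964²/2)·1.472) / 0.359610 = (0.003194 + 0.093364) / 0.359610 = 0.268506
d₂ = d₁ − σ√T = 0.268506 − 0.359610 = -0.091104
e^{−rT} = e^{−0.0195·1.472} = 0.971704
N(−d₁) = 0.394155,  N(−d₂) = 0.536295
Put price V = K·e^{−rT}·N(−d₂) − S·N(−d₁) = 127.069945 − 96.418186 = 30.651760
φ(d₁) = (1/√(2π))·e^{−d₁²/2} = 0.384817
Γ = φ(d₁) / (S·σ·√T) = 0.004375

price = 30.651760
Γ = 0.004375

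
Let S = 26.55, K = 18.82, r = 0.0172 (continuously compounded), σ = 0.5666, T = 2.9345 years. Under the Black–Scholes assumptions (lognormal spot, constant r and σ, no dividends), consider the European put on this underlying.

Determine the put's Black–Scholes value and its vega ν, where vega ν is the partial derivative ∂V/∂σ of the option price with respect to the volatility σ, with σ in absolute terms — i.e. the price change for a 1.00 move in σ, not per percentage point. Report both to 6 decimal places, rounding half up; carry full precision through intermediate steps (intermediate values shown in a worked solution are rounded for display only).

price = 4.563881
ν = 12.190711

σ√T = 0.5666·√2.9345 = 0.970607
d₁ = (ln(S/K) + (r+σ²/2)T) / (σ√T) = (ln(26.55/18.82) + (0.0172+0.5666²/2)·2.9345) / 0.970607 = (0.344110 + 0.521513) / 0.970607 = 0.891836
d₂ = d₁ − σ√T = 0.891836 − 0.970607 = -0.078772
e^{−rT} = e^{−0.0172·2.9345} = 0.950779
N(−d₁) = 0.186240,  N(−d₂) = 0.531393
Put price V = K·e^{−rT}·N(−d₂) − S·N(−d₁) = 9.508566 − 4.944685 = 4.563881
φ(d₁) = (1/√(2π))·e^{−d₁²/2} = 0.268039
ν = S·φ(d₁)·√T = 12.190711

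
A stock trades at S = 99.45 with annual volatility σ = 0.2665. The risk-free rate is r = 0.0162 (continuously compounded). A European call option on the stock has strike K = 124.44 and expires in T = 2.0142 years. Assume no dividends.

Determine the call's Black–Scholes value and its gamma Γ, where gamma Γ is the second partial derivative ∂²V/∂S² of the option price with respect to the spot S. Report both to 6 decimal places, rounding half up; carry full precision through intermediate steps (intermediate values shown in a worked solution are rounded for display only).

σ√T = 0.2665·√2.0142 = 0.378223
d₁ = (ln(S/K) + (r+σ²/2)T) / (σ√T) = (ln(99.45/124.44) + (0.0162+0.2665²/2)·2.0142) / 0.378223 = (-0.224169 + 0.104157) / 0.378223 = -0.317305
d₂ = d₁ − σ√T = -0.317305 − 0.378223 = -0.695528
e^{−rT} = e^{−0.0162·2.0142} = 0.967897
N(d₁) = 0.375506,  N(d₂) = 0.243362
Call price V = S·N(d₁) − K·e^{−rT}·N(d₂) = 37.344090 − 29.311767 = 8.032323
φ(d₁) = (1/√(2π))·e^{−d₁²/2} = 0.379356
Γ = φ(d₁) / (S·σ·√T) = 0.010085

price = 8.032323
Γ = 0.010085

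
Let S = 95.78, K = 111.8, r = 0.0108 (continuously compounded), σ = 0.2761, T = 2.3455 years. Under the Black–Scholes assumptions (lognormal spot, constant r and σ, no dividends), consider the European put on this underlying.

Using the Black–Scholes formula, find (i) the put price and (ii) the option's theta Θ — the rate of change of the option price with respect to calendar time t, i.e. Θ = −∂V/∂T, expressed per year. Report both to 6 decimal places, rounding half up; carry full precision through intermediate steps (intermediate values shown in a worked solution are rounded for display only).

σ√T = 0.2761·√2.3455 = 0.422848
d₁ = (ln(S/K) + (r+σ²/2)T) / (σ√T) = (ln(95.78/111.8) + (0.0108+0.2761²/2)·2.3455) / 0.422848 = (-0.154658 + 0.114732) / 0.422848 = -0.094422
d₂ = d₁ − σ√T = -0.094422 − 0.422848 = -0.517270
e^{−rT} = e^{−0.0108·2.3455} = 0.974987
N(−d₁) = 0.537613,  N(−d₂) = 0.697516
Put price V = K·e^{−rT}·N(−d₂) − S·N(−d₁) = 76.031707 − 51.492574 = 24.539133
φ(d₁) = (1/√(2π))·e^{−d₁²/2} = 0.397168
Θ = −S·φ(d₁)·σ/(2√T) + r·K·e^{−rT}·N(−d₂) = −3.429001 + 0.821142 = -2.607859

price = 24.539133
Θ = -2.607859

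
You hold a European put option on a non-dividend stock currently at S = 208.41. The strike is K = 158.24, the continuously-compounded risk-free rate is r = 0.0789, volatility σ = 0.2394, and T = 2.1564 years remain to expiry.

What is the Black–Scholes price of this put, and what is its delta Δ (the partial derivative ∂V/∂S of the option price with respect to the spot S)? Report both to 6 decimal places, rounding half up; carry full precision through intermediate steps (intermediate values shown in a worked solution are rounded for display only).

price = 2.830253
Δ = -0.074494

σ√T = 0.2394·√2.1564 = 0.351551
d₁ = (ln(S/K) + (r+σ²/2)T) / (σ√T) = (ln(208.41/158.24) + (0.0789+0.2394²/2)·2.1564) / 0.351551 = (0.275394 + 0.231934) / 0.351551 = 1.443114
d₂ = d₁ − σ√T = 1.443114 − 0.351551 = 1.091562
e^{−rT} = e^{−0.0789·2.1564} = 0.843547
N(−d₁) = 0.074494,  N(−d₂) = 0.137513
Put price V = K·e^{−rT}·N(−d₂) − S·N(−d₁) = 18.355597 − 15.525344 = 2.830253
Δ = −N(−d₁) = -0.074494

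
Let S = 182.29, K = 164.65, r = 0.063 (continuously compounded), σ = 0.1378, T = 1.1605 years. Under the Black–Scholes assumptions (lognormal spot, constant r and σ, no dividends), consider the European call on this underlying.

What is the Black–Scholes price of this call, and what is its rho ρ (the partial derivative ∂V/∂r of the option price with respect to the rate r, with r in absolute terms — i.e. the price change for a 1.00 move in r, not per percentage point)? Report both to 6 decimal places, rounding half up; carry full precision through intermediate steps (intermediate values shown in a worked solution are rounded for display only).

price = 30.700242
ρ = 153.660330

σ√T = 0.1378·√1.1605 = 0.148447
d₁ = (ln(S/K) + (r+σ²/2)T) / (σ√T) = (ln(182.29/164.65) + (0.063+0.1378²/2)·1.1605) / 0.148447 = (0.101777 + 0.084130) / 0.148447 = 1.252342
d₂ = d₁ − σ√T = 1.252342 − 0.148447 = 1.103895
e^{−rT} = e^{−0.063·1.1605} = 0.929497
N(d₁) = 0.894777,  N(d₂) = 0.865181
Call price V = S·N(d₁) − K·e^{−rT}·N(d₂) = 163.108971 − 132.408729 = 30.700242
ρ = K·T·e^{−rT}·N(d₂) = 153.660330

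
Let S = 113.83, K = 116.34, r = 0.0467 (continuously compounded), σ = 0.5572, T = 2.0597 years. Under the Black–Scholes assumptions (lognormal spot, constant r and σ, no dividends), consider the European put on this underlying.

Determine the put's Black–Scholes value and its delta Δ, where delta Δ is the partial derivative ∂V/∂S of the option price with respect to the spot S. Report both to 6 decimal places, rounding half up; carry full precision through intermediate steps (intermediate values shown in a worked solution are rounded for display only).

price = 30.162081
Δ = -0.311061

σ√T = 0.5572·√2.0597 = 0.799674
d₁ = (ln(S/K) + (r+σ²/2)T) / (σ√T) = (ln(113.83/116.34) + (0.0467+0.5572²/2)·2.0597) / 0.799674 = (-0.021811 + 0.415927) / 0.799674 = 0.492846
d₂ = d₁ − σ√T = 0.492846 − 0.799674 = -0.306828
e^{−rT} = e^{−0.0467·2.0597} = 0.908293
N(−d₁) = 0.311061,  N(−d₂) = 0.620513
Put price V = K·e^{−rT}·N(−d₂) − S·N(−d₁) = 65.570104 − 35.408022 = 30.162081
Δ = −N(−d₁) = -0.311061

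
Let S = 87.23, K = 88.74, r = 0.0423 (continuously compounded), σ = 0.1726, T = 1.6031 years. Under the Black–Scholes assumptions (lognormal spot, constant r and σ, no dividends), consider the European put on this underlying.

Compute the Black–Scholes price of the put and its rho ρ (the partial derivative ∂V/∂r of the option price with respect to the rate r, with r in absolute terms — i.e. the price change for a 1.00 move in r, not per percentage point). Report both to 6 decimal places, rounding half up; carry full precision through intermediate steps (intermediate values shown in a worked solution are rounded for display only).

price = 5.445487
ρ = -59.985989

σ√T = 0.1726·√1.6031 = 0.218535
d₁ = (ln(S/K) + (r+σ²/2)T) / (σ√T) = (ln(87.23/88.74) + (0.0423+0.1726²/2)·1.6031) / 0.218535 = (-0.017162 + 0.091690) / 0.218535 = 0.341032
d₂ = d₁ − σ√T = 0.341032 − 0.218535 = 0.122497
e^{−rT} = e^{−0.0423·1.6031} = 0.934437
N(−d₁) = 0.366540,  N(−d₂) = 0.451253
Put price V = K·e^{−rT}·N(−d₂) − S·N(−d₁) = 37.418745 − 31.973257 = 5.445487
ρ = −K·T·e^{−rT}·N(−d₂) = -59.985989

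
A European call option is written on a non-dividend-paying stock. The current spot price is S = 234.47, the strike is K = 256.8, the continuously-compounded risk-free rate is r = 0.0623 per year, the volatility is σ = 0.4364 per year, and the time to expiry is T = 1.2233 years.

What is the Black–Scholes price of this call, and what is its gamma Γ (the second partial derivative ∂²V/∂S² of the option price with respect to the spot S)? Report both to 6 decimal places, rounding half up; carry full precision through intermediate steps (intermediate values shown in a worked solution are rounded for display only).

price = 43.324610
Γ = 0.003448

σ√T = 0.4364·√1.2233 = 0.482671
d₁ = (ln(S/K) + (r+σ²/2)T) / (σ√T) = (ln(234.47/256.8) + (0.0623+0.4364²/2)·1.2233) / 0.482671 = (-0.090970 + 0.192697) / 0.482671 = 0.210759
d₂ = d₁ − σ√T = 0.210759 − 0.482671 = -0.271912
e^{−rT} = e^{−0.0623·1.2233} = 0.926620
N(d₁) = 0.583462,  N(d₂) = 0.392845
Call price V = S·N(d₁) − K·e^{−rT}·N(d₂) = 136.804425 − 93.479815 = 43.324610
φ(d₁) = (1/√(2π))·e^{−d₁²/2} = 0.390180
Γ = φ(d₁) / (S·σ·√T) = 0.003448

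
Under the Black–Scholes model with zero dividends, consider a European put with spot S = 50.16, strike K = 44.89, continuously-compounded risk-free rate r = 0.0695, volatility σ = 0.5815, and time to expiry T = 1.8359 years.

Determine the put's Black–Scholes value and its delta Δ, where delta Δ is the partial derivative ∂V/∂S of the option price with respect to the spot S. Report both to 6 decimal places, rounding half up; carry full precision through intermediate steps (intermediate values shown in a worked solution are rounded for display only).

σ√T = 0.5815·√1.8359 = 0.787906
d₁ = (ln(S/K) + (r+σ²/2)T) / (σ√T) = (ln(50.16/44.89) + (0.0695+0.5815²/2)·1.8359) / 0.787906 = (0.111003 + 0.437993) / 0.787906 = 0.696778
d₂ = d₁ − σ√T = 0.696778 − 0.787906 = -0.091127
e^{−rT} = e^{−0.0695·1.8359} = 0.880210
N(−d₁) = 0.242971,  N(−d₂) = 0.536304
Put price V = K·e^{−rT}·N(−d₂) − S·N(−d₁) = 21.190786 − 12.187414 = 9.003372
Δ = −N(−d₁) = -0.242971

price = 9.003372
Δ = -0.242971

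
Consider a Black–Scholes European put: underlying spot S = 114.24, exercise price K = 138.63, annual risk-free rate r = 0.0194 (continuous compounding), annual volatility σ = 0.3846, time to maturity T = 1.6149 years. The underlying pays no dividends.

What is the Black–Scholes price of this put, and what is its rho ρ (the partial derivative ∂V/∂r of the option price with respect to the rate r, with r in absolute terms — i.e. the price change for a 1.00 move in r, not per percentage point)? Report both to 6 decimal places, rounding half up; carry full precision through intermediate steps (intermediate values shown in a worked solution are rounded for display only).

price = 35.333344
ρ = -155.731200

σ√T = 0.3846·√1.6149 = 0.488745
d₁ = (ln(S/K) + (r+σ²/2)T) / (σ√T) = (ln(114.24/138.63) + (0.0194+0.3846²/2)·1.6149) / 0.488745 = (-0.193507 + 0.150765) / 0.488745 = -0.087453
d₂ = d₁ − σ√T = -0.087453 − 0.488745 = -0.576198
e^{−rT} = e^{−0.0194·1.6149} = 0.969157
N(−d₁) = 0.534844,  N(−d₂) = 0.717759
Put price V = K·e^{−rT}·N(−d₂) − S·N(−d₁) = 96.433959 − 61.100615 = 35.333344
ρ = −K·T·e^{−rT}·N(−d₂) = -155.731200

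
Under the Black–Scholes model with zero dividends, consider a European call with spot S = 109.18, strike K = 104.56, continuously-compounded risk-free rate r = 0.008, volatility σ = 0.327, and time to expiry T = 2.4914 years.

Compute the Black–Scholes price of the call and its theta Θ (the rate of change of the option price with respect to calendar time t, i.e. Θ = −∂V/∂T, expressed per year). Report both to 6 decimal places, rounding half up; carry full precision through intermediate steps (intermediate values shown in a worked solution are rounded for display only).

price = 25.053053
Θ = -4.562532

σ√T = 0.327·√2.4914 = 0.516142
d₁ = (ln(S/K) + (r+σ²/2)T) / (σ√T) = (ln(109.18/104.56) + (0.008+0.327²/2)·2.4914) / 0.516142 = (0.043237 + 0.153133) / 0.516142 = 0.380456
d₂ = d₁ − σ√T = 0.380456 − 0.516142 = -0.135686
e^{−rT} = e^{−0.008·2.4914} = 0.980266
N(d₁) = 0.648197,  N(d₂) = 0.446035
Call price V = S·N(d₁) − K·e^{−rT}·N(d₂) = 70.770099 − 45.717046 = 25.053053
φ(d₁) = (1/√(2π))·e^{−d₁²/2} = 0.371090
Θ = −S·φ(d₁)·σ/(2√T) − r·K·e^{−rT}·N(d₂) = −4.196796 − 0.365736 = -4.562532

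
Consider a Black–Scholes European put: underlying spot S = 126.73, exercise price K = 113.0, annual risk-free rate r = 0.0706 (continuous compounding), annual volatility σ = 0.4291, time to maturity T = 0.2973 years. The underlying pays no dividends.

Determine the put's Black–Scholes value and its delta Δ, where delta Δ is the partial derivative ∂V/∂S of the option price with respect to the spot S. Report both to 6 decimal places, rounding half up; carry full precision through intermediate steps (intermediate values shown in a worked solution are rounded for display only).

price = 4.810899
Δ = -0.242961

σ√T = 0.4291·√0.2973 = 0.233968
d₁ = (ln(S/K) + (r+σ²/2)T) / (σ√T) = (ln(126.73/113.0) + (0.0706+0.4291²/2)·0.2973) / 0.233968 = (0.114671 + 0.048360) / 0.233968 = 0.696809
d₂ = d₁ − σ√T = 0.696809 − 0.233968 = 0.462841
e^{−rT} = e^{−0.0706·0.2973} = 0.979229
N(−d₁) = 0.242961,  N(−d₂) = 0.321739
Put price V = K·e^{−rT}·N(−d₂) − S·N(−d₁) = 35.601363 − 30.790464 = 4.810899
Δ = −N(−d₁) = -0.242961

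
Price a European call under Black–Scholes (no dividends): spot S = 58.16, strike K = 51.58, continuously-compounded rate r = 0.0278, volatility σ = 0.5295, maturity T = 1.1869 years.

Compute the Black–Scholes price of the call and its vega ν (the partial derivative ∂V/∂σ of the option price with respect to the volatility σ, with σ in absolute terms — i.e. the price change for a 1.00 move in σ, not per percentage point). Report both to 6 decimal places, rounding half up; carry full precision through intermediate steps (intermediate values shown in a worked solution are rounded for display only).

price = 16.808085
ν = 21.684663

σ√T = 0.5295·√1.1869 = 0.576863
d₁ = (ln(S/K) + (r+σ²/2)T) / (σ√T) = (ln(58.16/51.58) + (0.0278+0.5295²/2)·1.1869) / 0.576863 = (0.120064 + 0.199382) / 0.576863 = 0.553763
d₂ = d₁ − σ√T = 0.553763 − 0.576863 = -0.023101
e^{−rT} = e^{−0.0278·1.1869} = 0.967543
N(d₁) = 0.710129,  N(d₂) = 0.490785
Call price V = S·N(d₁) − K·e^{−rT}·N(d₂) = 41.301121 − 24.493036 = 16.808085
φ(d₁) = (1/√(2π))·e^{−d₁²/2} = 0.342232
ν = S·φ(d₁)·√T = 21.684663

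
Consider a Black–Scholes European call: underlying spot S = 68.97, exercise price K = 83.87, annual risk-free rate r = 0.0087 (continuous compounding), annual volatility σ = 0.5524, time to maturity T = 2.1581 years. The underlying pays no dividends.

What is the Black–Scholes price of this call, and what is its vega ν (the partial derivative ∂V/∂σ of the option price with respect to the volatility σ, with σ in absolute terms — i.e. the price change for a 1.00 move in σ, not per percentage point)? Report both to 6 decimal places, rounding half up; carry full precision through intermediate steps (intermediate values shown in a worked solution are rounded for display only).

price = 17.693764
ν = 39.713929

σ√T = 0.5524·√2.1581 = 0.811502
d₁ = (ln(S/K) + (r+σ²/2)T) / (σ√T) = (ln(68.97/83.87) + (0.0087+0.5524²/2)·2.1581) / 0.811502 = (-0.195596 + 0.348043) / 0.811502 = 0.187857
d₂ = d₁ − σ√T = 0.187857 − 0.811502 = -0.623644
e^{−rT} = e^{−0.0087·2.1581} = 0.981400
N(d₁) = 0.574506,  N(d₂) = 0.266431
Call price V = S·N(d₁) − K·e^{−rT}·N(d₂) = 39.623665 − 21.929902 = 17.693764
φ(d₁) = (1/√(2π))·e^{−d₁²/2} = 0.391965
ν = S·φ(d₁)·√T = 39.713929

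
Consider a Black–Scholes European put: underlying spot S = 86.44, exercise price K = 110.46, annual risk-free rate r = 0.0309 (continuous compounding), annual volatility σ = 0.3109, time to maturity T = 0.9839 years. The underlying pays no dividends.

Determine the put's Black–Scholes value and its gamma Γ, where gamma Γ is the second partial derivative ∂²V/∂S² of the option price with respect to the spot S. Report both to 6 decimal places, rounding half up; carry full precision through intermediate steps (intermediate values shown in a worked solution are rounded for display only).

σ√T = 0.3109·√0.9839 = 0.308387
d₁ = (ln(S/K) + (r+σ²/2)T) / (σ√T) = (ln(86.44/110.46) + (0.0309+0.3109²/2)·0.9839) / 0.308387 = (-0.245203 + 0.077954) / 0.308387 = -0.542335
d₂ = d₁ − σ√T = -0.542335 − 0.308387 = -0.850722
e^{−rT} = e^{−0.0309·0.9839} = 0.970055
N(−d₁) = 0.706206,  N(−d₂) = 0.802538
Put price V = K·e^{−rT}·N(−d₂) − S·N(−d₁) = 85.993787 − 61.044458 = 24.949329
φ(d₁) = (1/√(2π))·e^{−d₁²/2} = 0.344383
Γ = φ(d₁) / (S·σ·√T) = 0.012919

price = 24.949329
Γ = 0.012919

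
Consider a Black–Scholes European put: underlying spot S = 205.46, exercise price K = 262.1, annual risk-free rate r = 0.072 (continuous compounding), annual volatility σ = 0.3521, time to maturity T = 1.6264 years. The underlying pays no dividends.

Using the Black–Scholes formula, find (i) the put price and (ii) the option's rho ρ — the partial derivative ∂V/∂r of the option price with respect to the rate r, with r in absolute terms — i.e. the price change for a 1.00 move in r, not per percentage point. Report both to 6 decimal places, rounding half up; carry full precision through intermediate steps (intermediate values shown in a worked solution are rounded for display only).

σ√T = 0.3521·√1.6264 = 0.449034
d₁ = (ln(S/K) + (r+σ²/2)T) / (σ√T) = (ln(205.46/262.1) + (0.072+0.3521²/2)·1.6264) / 0.449034 = (-0.243475 + 0.217917) / 0.449034 = -0.056918
d₂ = d₁ − σ√T = -0.056918 − 0.449034 = -0.505952
e^{−rT} = e^{−0.072·1.6264} = 0.889496
N(−d₁) = 0.522695,  N(−d₂) = 0.693555
Put price V = K·e^{−rT}·N(−d₂) − S·N(−d₁) = 161.693143 − 107.392827 = 54.300317
ρ = −K·T·e^{−rT}·N(−d₂) = -262.977728

price = 54.300317
ρ = -262.977728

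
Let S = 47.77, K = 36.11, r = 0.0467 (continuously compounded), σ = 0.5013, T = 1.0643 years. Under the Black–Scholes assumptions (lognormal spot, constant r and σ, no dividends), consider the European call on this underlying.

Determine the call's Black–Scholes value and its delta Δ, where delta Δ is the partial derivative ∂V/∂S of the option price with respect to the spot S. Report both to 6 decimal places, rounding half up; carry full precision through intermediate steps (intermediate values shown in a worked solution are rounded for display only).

price = 16.675745
Δ = 0.814812

σ√T = 0.5013·√1.0643 = 0.517166
d₁ = (ln(S/K) + (r+σ²/2)T) / (σ√T) = (ln(47.77/36.11) + (0.0467+0.5013²/2)·1.0643) / 0.517166 = (0.279828 + 0.183433) / 0.517166 = 0.895769
d₂ = d₁ − σ√T = 0.895769 − 0.517166 = 0.378603
e^{−rT} = e^{−0.0467·1.0643} = 0.951512
N(d₁) = 0.814812,  N(d₂) = 0.647509
Call price V = S·N(d₁) − K·e^{−rT}·N(d₂) = 38.923565 − 22.247820 = 16.675745
Δ = N(d₁) = 0.814812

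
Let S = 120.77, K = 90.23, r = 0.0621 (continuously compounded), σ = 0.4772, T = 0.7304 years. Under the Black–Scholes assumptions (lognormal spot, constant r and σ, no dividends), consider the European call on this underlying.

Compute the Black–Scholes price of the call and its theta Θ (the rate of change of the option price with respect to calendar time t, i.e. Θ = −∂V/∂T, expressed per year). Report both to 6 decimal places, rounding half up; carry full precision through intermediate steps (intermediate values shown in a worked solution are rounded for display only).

price = 39.259755
Θ = -11.839678

σ√T = 0.4772·√0.7304 = 0.407832
d₁ = (ln(S/K) + (r+σ²/2)T) / (σ√T) = (ln(120.77/90.23) + (0.0621+0.4772²/2)·0.7304) / 0.407832 = (0.291526 + 0.128521) / 0.407832 = 1.029952
d₂ = d₁ − σ√T = 1.029952 − 0.407832 = 0.622121
e^{−rT} = e^{−0.0621·0.7304} = 0.955655
N(d₁) = 0.848484,  N(d₂) = 0.733069
Call price V = S·N(d₁) − K·e^{−rT}·N(d₂) = 102.471391 − 63.211635 = 39.259755
φ(d₁) = (1/√(2π))·e^{−d₁²/2} = 0.234725
Θ = −S·φ(d₁)·σ/(2√T) − r·K·e^{−rT}·N(d₂) = −7.914236 − 3.925443 = -11.839678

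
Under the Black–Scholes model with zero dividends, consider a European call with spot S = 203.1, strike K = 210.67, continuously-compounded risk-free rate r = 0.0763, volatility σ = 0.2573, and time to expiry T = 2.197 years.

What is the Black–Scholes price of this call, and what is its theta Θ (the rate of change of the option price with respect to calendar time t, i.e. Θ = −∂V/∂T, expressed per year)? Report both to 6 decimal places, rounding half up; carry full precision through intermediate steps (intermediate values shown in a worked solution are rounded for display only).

σ√T = 0.2573·√2.197 = 0.381377
d₁ = (ln(S/K) + (r+σ²/2)T) / (σ√T) = (ln(203.1/210.67) + (0.0763+0.2573²/2)·2.197) / 0.381377 = (-0.036594 + 0.240355) / 0.381377 = 0.534277
d₂ = d₁ − σ√T = 0.534277 − 0.381377 = 0.152899
e^{−rT} = e^{−0.0763·2.197} = 0.845666
N(d₁) = 0.703425,  N(d₂) = 0.560761
Call price V = S·N(d₁) − K·e^{−rT}·N(d₂) = 142.865599 − 99.903191 = 42.962408
φ(d₁) = (1/√(2π))·e^{−d₁²/2} = 0.345880
Θ = −S·φ(d₁)·σ/(2√T) − r·K·e^{−rT}·N(d₂) = −6.097190 − 7.622614 = -13.719804

price = 42.962408
Θ = -13.719804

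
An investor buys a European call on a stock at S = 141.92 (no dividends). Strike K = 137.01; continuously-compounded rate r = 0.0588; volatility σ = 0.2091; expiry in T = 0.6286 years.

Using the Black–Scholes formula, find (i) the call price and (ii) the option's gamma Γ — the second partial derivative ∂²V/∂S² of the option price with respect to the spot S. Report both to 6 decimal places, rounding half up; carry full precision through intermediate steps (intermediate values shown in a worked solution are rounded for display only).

σ√T = 0.2091·√0.6286 = 0.165783
d₁ = (ln(S/K) + (r+σ²/2)T) / (σ√T) = (ln(141.92/137.01) + (0.0588+0.2091²/2)·0.6286) / 0.165783 = (0.035210 + 0.050704) / 0.165783 = 0.518226
d₂ = d₁ − σ√T = 0.518226 − 0.165783 = 0.352443
e^{−rT} = e^{−0.0588·0.6286} = 0.963713
N(d₁) = 0.697850,  N(d₂) = 0.637747
Call price V = S·N(d₁) − K·e^{−rT}·N(d₂) = 99.038847 − 84.207037 = 14.831810
φ(d₁) = (1/√(2π))·e^{−d₁²/2} = 0.348814
Γ = φ(d₁) / (S·σ·√T) = 0.014825

price = 14.831810
Γ = 0.014825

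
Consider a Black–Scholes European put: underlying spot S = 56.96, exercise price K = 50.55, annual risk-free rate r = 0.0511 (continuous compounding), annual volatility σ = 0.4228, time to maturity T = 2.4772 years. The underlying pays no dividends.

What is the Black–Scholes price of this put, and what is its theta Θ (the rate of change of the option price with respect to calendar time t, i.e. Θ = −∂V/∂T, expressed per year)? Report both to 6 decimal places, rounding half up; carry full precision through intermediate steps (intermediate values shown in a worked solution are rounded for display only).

price = 7.873784
Θ = -1.280497

σ√T = 0.4228·√2.4772 = 0.665450
d₁ = (ln(S/K) + (r+σ²/2)T) / (σ√T) = (ln(56.96/50.55) + (0.0511+0.4228²/2)·2.4772) / 0.665450 = (0.119386 + 0.347997) / 0.665450 = 0.702356
d₂ = d₁ − σ√T = 0.702356 − 0.665450 = 0.036906
e^{−rT} = e^{−0.0511·2.4772} = 0.881099
N(−d₁) = 0.241228,  N(−d₂) = 0.485280
Put price V = K·e^{−rT}·N(−d₂) − S·N(−d₁) = 21.614157 − 13.740373 = 7.873784
φ(d₁) = (1/√(2π))·e^{−d₁²/2} = 0.311738
Θ = −S·φ(d₁)·σ/(2√T) + r·K·e^{−rT}·N(−d₂) = −2.384980 + 1.104483 = -1.280497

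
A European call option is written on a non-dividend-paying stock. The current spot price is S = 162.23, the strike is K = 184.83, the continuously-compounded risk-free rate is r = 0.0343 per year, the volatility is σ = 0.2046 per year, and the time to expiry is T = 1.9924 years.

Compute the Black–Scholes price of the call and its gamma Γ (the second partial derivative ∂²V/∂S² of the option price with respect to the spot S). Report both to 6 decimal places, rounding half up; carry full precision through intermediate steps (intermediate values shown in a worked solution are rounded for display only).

σ√T = 0.2046·√1.9924 = 0.288798
d₁ = (ln(S/K) + (r+σ²/2)T) / (σ√T) = (ln(162.23/184.83) + (0.0343+0.2046²/2)·1.9924) / 0.288798 = (-0.130421 + 0.110041) / 0.288798 = -0.070568
d₂ = d₁ − σ√T = -0.070568 − 0.288798 = -0.359366
e^{−rT} = e^{−0.0343·1.9924} = 0.933944
N(d₁) = 0.471871,  N(d₂) = 0.359661
Call price V = S·N(d₁) − K·e^{−rT}·N(d₂) = 76.551573 − 62.084890 = 14.466684
φ(d₁) = (1/√(2π))·e^{−d₁²/2} = 0.397950
Γ = φ(d₁) / (S·σ·√T) = 0.008494

price = 14.466684
Γ = 0.008494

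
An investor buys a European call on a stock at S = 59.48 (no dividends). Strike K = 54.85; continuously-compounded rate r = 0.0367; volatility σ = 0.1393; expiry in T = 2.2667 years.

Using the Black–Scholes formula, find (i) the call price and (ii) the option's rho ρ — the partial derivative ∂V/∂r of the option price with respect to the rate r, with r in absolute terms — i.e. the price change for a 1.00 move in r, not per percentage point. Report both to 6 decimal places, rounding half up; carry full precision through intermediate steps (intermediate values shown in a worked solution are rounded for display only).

σ√T = 0.1393·√2.2667 = 0.209724
d₁ = (ln(S/K) + (r+σ²/2)T) / (σ√T) = (ln(59.48/54.85) + (0.0367+0.1393²/2)·2.2667) / 0.209724 = (0.081038 + 0.105180) / 0.209724 = 0.887919
d₂ = d₁ − σ√T = 0.887919 − 0.209724 = 0.678195
e^{−rT} = e^{−0.0367·2.2667} = 0.920178
N(d₁) = 0.812708,  N(d₂) = 0.751176
Call price V = S·N(d₁) − K·e^{−rT}·N(d₂) = 48.339860 − 37.913184 = 10.426677
ρ = K·T·e^{−rT}·N(d₂) = 85.937813

price = 10.426677
ρ = 85.937813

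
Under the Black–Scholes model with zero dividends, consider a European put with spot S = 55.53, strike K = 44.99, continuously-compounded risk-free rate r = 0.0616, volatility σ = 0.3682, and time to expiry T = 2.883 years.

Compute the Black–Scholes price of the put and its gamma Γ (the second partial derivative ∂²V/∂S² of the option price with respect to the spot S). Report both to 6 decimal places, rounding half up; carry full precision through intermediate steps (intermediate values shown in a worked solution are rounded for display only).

σ√T = 0.3682·√2.883 = 0.625181
d₁ = (ln(S/K) + (r+σ²/2)T) / (σ√T) = (ln(55.53/44.99) + (0.0616+0.3682²/2)·2.883) / 0.625181 = (0.210483 + 0.373019) / 0.625181 = 0.933332
d₂ = d₁ − σ√T = 0.933332 − 0.625181 = 0.308151
e^{−rT} = e^{−0.0616·2.883} = 0.837283
N(−d₁) = 0.175324,  N(−d₂) = 0.378984
Put price V = K·e^{−rT}·N(−d₂) − S·N(−d₁) = 14.276086 − 9.735757 = 4.540329
φ(d₁) = (1/√(2π))·e^{−d₁²/2} = 0.258078
Γ = φ(d₁) / (S·σ·√T) = 0.007434

price = 4.540329
Γ = 0.007434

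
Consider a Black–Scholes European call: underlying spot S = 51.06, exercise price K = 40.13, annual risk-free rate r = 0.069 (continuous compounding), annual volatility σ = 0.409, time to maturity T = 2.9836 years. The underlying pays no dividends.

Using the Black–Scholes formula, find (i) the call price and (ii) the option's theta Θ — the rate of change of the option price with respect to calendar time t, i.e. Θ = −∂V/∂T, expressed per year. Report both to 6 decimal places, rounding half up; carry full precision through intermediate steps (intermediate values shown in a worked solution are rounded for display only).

price = 22.857550
Θ = -2.858441

σ√T = 0.409·√2.9836 = 0.706470
d₁ = (ln(S/K) + (r+σ²/2)T) / (σ√T) = (ln(51.06/40.13) + (0.069+0.409²/2)·2.9836) / 0.706470 = (0.240877 + 0.455418) / 0.706470 = 0.985598
d₂ = d₁ − σ√T = 0.985598 − 0.706470 = 0.279128
e^{−rT} = e^{−0.069·2.9836} = 0.813940
N(d₁) = 0.837835,  N(d₂) = 0.609927
Call price V = S·N(d₁) − K·e^{−rT}·N(d₂) = 42.779848 − 19.922298 = 22.857550
φ(d₁) = (1/√(2π))·e^{−d₁²/2} = 0.245455
Θ = −S·φ(d₁)·σ/(2√T) − r·K·e^{−rT}·N(d₂) = −1.483803 − 1.374639 = -2.858441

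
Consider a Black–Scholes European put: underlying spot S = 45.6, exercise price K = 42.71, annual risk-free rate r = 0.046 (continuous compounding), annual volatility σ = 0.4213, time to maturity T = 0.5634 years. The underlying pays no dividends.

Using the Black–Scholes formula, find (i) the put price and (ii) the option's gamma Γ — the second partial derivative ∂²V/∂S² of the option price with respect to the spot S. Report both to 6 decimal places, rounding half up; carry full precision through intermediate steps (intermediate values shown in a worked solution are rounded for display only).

price = 3.712485
Γ = 0.025034

σ√T = 0.4213·√0.5634 = 0.316228
d₁ = (ln(S/K) + (r+σ²/2)T) / (σ√T) = (ln(45.6/42.71) + (0.046+0.4213²/2)·0.5634) / 0.316228 = (0.065475 + 0.075916) / 0.316228 = 0.447118
d₂ = d₁ − σ√T = 0.447118 − 0.316228 = 0.130890
e^{−rT} = e^{−0.046·0.5634} = 0.974417
N(−d₁) = 0.327395,  N(−d₂) = 0.447931
Put price V = K·e^{−rT}·N(−d₂) − S·N(−d₁) = 18.641698 − 14.929213 = 3.712485
φ(d₁) = (1/√(2π))·e^{−d₁²/2} = 0.360993
Γ = φ(d₁) / (S·σ·√T) = 0.025034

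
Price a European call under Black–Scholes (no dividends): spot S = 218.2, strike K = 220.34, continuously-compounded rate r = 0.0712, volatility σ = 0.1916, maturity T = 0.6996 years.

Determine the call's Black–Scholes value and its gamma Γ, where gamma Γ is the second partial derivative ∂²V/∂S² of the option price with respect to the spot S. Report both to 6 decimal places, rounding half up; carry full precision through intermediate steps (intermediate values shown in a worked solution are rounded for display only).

price = 18.368661
Γ = 0.010804

σ√T = 0.1916·√0.6996 = 0.160258
d₁ = (ln(S/K) + (r+σ²/2)T) / (σ√T) = (ln(218.2/220.34) + (0.0712+0.1916²/2)·0.6996) / 0.160258 = (-0.009760 + 0.062653) / 0.160258 = 0.330049
d₂ = d₁ − σ√T = 0.330049 − 0.160258 = 0.169791
e^{−rT} = e^{−0.0712·0.6996} = 0.951409
N(d₁) = 0.629319,  N(d₂) = 0.567413
Call price V = S·N(d₁) − K·e^{−rT}·N(d₂) = 137.317336 − 118.948675 = 18.368661
φ(d₁) = (1/√(2π))·e^{−d₁²/2} = 0.377795
Γ = φ(d₁) / (S·σ·√T) = 0.010804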